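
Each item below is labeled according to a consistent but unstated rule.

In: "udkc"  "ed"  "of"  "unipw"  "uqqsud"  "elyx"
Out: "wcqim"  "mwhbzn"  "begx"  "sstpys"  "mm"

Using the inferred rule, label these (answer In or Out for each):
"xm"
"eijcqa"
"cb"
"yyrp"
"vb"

Out, In, Out, Out, Out

'In' ⟺ starts with a vowel.
Out: "xm", since starts with 'x'.
In: "eijcqa", since starts with 'e'.
Out: "cb", since starts with 'c'.
Out: "yyrp", since starts with 'y'.
Out: "vb", since starts with 'v'.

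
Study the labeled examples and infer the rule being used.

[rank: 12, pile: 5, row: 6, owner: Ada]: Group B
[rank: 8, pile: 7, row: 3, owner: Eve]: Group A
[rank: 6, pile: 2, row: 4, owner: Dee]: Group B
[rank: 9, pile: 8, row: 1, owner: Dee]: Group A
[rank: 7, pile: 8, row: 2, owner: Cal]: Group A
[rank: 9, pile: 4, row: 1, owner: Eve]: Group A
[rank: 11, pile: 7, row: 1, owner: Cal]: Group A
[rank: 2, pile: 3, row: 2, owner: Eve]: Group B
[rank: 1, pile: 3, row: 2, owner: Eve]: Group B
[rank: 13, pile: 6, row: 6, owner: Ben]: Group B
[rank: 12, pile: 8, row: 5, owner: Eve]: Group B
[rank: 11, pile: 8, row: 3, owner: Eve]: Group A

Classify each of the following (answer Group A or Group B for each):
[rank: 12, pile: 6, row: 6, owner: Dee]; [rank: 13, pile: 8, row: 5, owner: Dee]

Group B, Group B

Every 'Group A' example satisfies: row ≤ 3 AND pile ≥ 4. None of the 'Group B' examples do.
[rank: 12, pile: 6, row: 6, owner: Dee] → row = 6, pile = 6 → Group B.
[rank: 13, pile: 8, row: 5, owner: Dee] → row = 5, pile = 8 → Group B.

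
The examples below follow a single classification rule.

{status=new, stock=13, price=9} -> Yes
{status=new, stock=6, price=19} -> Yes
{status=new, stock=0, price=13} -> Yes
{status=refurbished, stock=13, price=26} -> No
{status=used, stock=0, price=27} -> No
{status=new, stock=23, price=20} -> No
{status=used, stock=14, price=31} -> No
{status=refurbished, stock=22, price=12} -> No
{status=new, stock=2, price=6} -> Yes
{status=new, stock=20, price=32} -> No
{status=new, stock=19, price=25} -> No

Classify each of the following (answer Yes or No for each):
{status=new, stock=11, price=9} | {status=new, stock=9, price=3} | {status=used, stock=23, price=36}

Yes, Yes, No

The simplest hypothesis consistent with all the labels is: status is new AND price ≤ 19.
Yes: {status=new, stock=11, price=9}, since status is new, price = 9. Yes: {status=new, stock=9, price=3}, since status is new, price = 3. No: {status=used, stock=23, price=36}, since status is used, price = 36.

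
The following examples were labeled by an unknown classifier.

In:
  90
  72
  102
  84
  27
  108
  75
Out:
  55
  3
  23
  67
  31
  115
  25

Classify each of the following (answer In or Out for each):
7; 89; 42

The distinguishing property — multiple of 3 AND at least 23 — holds for all the 'In' cases and none of the 'Out' cases.
7: Out (7 = 3·2 + 1, 7 < 23).
89: Out (89 = 3·29 + 2, 89 ≥ 23).
42: In (42 = 3·14, 42 ≥ 23).

Out, Out, In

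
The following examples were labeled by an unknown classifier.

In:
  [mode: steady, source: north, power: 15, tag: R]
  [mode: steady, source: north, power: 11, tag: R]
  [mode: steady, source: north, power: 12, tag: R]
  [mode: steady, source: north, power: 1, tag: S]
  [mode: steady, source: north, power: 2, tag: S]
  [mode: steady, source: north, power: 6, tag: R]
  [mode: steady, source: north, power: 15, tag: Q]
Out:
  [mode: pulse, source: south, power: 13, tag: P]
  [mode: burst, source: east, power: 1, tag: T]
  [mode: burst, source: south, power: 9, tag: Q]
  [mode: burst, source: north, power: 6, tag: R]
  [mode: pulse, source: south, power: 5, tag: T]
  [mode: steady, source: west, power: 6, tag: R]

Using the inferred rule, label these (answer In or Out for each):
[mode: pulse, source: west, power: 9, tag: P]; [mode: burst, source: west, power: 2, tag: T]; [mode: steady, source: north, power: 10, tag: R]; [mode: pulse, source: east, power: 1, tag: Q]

The rule appears to be: mode is steady AND source is north.
[mode: pulse, source: west, power: 9, tag: P]: mode is pulse, source is west, doesn't qualify → Out.
[mode: burst, source: west, power: 2, tag: T]: mode is burst, source is west, doesn't qualify → Out.
[mode: steady, source: north, power: 10, tag: R]: mode is steady, source is north, has this property → In.
[mode: pulse, source: east, power: 1, tag: Q]: mode is pulse, source is east, doesn't qualify → Out.

Out, Out, In, Out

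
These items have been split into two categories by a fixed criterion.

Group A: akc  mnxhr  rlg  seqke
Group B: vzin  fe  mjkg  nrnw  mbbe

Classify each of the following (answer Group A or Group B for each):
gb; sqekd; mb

One predicate separates the groups cleanly: odd length.
gb — length 2, hence Group B.
sqekd — length 5, hence Group A.
mb — length 2, hence Group B.

Group B, Group A, Group B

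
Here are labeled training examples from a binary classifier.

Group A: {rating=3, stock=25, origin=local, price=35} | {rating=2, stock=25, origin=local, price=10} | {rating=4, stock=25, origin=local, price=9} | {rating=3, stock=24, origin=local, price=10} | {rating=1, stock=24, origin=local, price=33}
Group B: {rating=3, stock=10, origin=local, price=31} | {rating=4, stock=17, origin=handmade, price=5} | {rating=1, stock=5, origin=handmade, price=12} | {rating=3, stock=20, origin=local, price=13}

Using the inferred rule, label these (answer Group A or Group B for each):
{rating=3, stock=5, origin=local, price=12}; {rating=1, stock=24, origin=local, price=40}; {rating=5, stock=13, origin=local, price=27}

Group B, Group A, Group B

The distinguishing property — stock ≥ 24 — holds for all the 'Group A' cases and none of the 'Group B' cases.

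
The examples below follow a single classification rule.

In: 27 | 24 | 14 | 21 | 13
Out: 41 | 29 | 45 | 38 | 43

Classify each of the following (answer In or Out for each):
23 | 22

In, In

'In' ⟺ at most 27.
23: 23 ≤ 27 — passes, so In. 22: 22 ≤ 27 — passes, so In.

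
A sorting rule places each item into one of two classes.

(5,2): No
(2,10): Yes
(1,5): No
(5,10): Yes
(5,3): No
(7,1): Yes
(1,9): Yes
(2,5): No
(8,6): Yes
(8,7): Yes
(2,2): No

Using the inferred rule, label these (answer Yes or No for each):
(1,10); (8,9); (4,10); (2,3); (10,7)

The common property of the 'Yes' items is: max ≥ 6. No 'No' item has it.
(1,10): Yes (max 10). (8,9): Yes (max 9). (4,10): Yes (max 10). (2,3): No (max 3). (10,7): Yes (max 10).

Yes, Yes, Yes, No, Yes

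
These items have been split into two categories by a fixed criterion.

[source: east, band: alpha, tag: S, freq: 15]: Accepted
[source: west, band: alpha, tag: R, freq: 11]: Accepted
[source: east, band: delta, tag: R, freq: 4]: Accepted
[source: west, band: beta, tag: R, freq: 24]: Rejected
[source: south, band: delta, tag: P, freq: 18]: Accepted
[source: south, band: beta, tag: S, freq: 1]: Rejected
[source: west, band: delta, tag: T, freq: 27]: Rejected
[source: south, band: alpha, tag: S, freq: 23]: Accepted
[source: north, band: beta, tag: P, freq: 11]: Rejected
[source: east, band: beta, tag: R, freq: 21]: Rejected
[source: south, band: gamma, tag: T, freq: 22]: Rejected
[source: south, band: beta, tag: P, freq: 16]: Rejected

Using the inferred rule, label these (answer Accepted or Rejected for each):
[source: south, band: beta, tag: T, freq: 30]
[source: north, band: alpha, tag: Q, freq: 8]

Rejected, Accepted

The simplest hypothesis consistent with all the labels is: tag is not T AND band is not beta.
[source: south, band: beta, tag: T, freq: 30]: tag is T, band is beta, fails the rule → Rejected.
[source: north, band: alpha, tag: Q, freq: 8]: tag is Q, band is alpha, qualifies → Accepted.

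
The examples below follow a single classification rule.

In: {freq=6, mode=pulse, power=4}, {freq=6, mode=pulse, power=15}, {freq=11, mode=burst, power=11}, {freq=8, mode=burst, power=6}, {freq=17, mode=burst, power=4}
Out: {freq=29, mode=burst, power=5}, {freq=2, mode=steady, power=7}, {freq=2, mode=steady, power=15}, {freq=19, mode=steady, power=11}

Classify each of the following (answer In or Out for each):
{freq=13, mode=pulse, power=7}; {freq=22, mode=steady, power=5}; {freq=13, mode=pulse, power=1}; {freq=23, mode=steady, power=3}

In, Out, In, Out

The classifier is using: freq ≥ 6 AND freq ≤ 17.
{freq=13, mode=pulse, power=7}: freq = 13 — satisfies this, so In. {freq=22, mode=steady, power=5}: freq = 22 — lacks this property, so Out. {freq=13, mode=pulse, power=1}: freq = 13 — satisfies this, so In. {freq=23, mode=steady, power=3}: freq = 23 — lacks this property, so Out.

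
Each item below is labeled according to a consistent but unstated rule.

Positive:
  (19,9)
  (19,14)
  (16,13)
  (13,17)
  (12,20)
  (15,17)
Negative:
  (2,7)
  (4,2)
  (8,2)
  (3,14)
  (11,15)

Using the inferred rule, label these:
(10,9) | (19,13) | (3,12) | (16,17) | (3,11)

Negative, Positive, Negative, Positive, Negative

Every 'Positive' example satisfies: sum ≥ 28. None of the 'Negative' examples do.
(10,9) → 10+9 = 19 → Negative.
(19,13) → 19+13 = 32 → Positive.
(3,12) → 3+12 = 15 → Negative.
(16,17) → 16+17 = 33 → Positive.
(3,11) → 3+11 = 14 → Negative.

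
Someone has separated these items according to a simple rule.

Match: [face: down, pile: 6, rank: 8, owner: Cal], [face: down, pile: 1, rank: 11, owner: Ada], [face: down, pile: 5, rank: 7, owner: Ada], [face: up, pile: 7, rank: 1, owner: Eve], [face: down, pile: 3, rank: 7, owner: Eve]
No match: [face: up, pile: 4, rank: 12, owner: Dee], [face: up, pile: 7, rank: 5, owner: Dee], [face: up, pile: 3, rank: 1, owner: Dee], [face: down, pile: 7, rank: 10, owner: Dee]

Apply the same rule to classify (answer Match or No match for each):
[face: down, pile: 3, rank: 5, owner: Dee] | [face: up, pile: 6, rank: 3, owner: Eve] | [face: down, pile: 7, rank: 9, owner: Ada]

The classifier is using: owner is not Dee.
[face: down, pile: 3, rank: 5, owner: Dee] — owner is Dee, hence No match.
[face: up, pile: 6, rank: 3, owner: Eve] — owner is Eve, hence Match.
[face: down, pile: 7, rank: 9, owner: Ada] — owner is Ada, hence Match.

No match, Match, Match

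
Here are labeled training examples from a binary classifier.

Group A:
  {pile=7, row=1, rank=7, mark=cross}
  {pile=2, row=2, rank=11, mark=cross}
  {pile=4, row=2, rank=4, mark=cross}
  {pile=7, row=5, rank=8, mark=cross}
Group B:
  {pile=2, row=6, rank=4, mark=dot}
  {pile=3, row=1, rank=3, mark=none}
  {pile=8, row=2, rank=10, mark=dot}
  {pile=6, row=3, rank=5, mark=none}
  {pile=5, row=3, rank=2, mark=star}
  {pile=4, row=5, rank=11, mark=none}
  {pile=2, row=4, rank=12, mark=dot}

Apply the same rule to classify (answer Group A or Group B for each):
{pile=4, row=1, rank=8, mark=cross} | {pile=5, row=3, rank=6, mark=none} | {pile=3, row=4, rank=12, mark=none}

Group A, Group B, Group B

Rule: mark is cross. This holds for each 'Group A' example and fails for each 'Group B' one.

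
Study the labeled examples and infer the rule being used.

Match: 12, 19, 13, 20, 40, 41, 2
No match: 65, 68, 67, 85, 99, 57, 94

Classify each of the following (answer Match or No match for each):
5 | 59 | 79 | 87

A rule that fits every label: at most 41 — true of each 'Match' example, false of each 'No match' one.

Match, No match, No match, No match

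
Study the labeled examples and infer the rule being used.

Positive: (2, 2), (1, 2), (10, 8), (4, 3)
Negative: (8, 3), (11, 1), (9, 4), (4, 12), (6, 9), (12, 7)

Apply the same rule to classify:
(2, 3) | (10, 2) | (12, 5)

Positive, Negative, Negative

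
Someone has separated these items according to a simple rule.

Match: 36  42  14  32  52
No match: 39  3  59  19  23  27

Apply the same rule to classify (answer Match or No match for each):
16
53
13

Match, No match, No match

The classifier is using: even.
16 → 16 is even → Match.
53 → 53 is odd → No match.
13 → 13 is odd → No match.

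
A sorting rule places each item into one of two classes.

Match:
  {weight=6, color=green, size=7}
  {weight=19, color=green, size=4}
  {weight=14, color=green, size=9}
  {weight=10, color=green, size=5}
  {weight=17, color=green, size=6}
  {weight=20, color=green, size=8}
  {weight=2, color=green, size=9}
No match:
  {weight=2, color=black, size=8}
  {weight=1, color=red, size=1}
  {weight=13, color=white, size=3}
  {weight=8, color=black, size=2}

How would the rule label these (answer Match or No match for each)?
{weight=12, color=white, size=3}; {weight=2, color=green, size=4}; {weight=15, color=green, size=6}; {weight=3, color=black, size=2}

No match, Match, Match, No match

Rule: color is green. This holds for each 'Match' example and fails for each 'No match' one.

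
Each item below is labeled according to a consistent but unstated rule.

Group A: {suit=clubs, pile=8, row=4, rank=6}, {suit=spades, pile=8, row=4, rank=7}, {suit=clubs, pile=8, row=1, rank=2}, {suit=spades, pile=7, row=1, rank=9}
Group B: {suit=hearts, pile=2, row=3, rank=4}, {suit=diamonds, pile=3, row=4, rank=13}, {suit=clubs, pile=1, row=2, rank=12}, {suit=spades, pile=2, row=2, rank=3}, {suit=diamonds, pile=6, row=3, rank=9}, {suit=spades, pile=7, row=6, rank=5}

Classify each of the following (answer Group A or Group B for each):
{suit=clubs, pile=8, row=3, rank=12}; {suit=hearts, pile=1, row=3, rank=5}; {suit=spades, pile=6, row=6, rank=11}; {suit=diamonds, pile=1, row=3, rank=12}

Group A, Group B, Group B, Group B

Every 'Group A' example satisfies: pile ≥ 7 AND row ≤ 4. None of the 'Group B' examples do.
{suit=clubs, pile=8, row=3, rank=12} — pile = 8, row = 3, hence Group A. {suit=hearts, pile=1, row=3, rank=5} — pile = 1, row = 3, hence Group B. {suit=spades, pile=6, row=6, rank=11} — pile = 6, row = 6, hence Group B. {suit=diamonds, pile=1, row=3, rank=12} — pile = 1, row = 3, hence Group B.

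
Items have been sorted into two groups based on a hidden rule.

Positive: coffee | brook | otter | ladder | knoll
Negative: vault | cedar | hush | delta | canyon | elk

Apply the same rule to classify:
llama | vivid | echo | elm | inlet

Positive, Negative, Negative, Negative, Negative

The rule appears to be: has a double letter.
llama: Positive ('ll' doubled). vivid: Negative (no doubled letter). echo: Negative (no doubled letter). elm: Negative (no doubled letter). inlet: Negative (no doubled letter).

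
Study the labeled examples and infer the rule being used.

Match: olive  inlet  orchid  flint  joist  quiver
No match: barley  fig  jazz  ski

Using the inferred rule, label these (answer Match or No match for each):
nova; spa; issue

No match, No match, Match

The rule appears to be: length ≥ 4 AND contains 'i'.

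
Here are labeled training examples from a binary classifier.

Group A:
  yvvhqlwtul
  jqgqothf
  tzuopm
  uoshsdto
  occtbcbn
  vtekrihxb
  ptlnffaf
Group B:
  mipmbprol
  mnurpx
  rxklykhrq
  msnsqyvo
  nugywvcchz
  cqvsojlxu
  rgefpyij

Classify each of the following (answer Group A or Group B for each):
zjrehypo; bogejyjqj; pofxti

Group B, Group B, Group A

Rule: contains 't'. This holds for each 'Group A' example and fails for each 'Group B' one.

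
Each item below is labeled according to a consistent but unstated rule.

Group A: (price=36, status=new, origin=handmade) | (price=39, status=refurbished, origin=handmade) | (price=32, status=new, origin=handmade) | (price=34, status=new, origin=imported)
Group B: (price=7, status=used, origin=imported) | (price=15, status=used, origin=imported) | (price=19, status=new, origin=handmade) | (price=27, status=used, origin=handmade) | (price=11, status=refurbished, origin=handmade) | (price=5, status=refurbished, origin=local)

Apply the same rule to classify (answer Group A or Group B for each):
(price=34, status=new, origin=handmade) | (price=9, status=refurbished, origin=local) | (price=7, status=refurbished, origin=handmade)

All 'Group A' examples share one property — price ≥ 32 — and every 'Group B' example lacks it.
(price=34, status=new, origin=handmade) — price = 34, hence Group A.
(price=9, status=refurbished, origin=local) — price = 9, hence Group B.
(price=7, status=refurbished, origin=handmade) — price = 7, hence Group B.

Group A, Group B, Group B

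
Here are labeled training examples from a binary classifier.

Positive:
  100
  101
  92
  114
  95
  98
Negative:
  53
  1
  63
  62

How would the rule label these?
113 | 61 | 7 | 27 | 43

Positive, Negative, Negative, Negative, Negative

The common property of the 'Positive' items is: at least 92. No 'Negative' item has it.
Positive: 113, since 113 ≥ 92.
Negative: 61, since 61 < 92.
Negative: 7, since 7 < 92.
Negative: 27, since 27 < 92.
Negative: 43, since 43 < 92.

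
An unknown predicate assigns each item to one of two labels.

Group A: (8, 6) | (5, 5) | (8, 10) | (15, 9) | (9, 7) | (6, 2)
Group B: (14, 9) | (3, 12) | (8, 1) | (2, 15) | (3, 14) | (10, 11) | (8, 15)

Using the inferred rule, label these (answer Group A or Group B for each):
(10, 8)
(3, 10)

Group A, Group B

The simplest hypothesis consistent with all the labels is: sum is even.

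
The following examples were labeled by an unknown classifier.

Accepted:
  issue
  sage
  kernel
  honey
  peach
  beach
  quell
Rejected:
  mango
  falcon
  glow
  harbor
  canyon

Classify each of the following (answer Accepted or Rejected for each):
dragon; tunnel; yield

Rejected, Accepted, Accepted

'Accepted' ⟺ contains 'e'.
dragon — no 'e', hence Rejected.
tunnel — has 'e', hence Accepted.
yield — has 'e', hence Accepted.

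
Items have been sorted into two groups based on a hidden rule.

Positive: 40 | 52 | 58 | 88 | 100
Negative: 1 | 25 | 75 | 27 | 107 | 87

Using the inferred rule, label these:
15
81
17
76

Rule: even. This holds for each 'Positive' example and fails for each 'Negative' one.
15 → 15 is odd → Negative.
81 → 81 is odd → Negative.
17 → 17 is odd → Negative.
76 → 76 is even → Positive.

Negative, Negative, Negative, Positive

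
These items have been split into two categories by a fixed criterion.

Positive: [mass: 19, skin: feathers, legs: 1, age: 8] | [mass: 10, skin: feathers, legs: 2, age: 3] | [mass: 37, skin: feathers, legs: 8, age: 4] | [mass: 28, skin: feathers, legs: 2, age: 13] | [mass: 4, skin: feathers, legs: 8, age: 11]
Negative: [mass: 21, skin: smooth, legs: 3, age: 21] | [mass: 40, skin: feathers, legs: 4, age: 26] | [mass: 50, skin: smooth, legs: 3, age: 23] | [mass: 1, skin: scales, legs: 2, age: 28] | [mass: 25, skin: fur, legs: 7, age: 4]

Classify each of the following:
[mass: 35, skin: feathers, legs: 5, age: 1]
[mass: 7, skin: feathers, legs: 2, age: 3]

The rule appears to be: skin is feathers AND age ≤ 13.
Positive: [mass: 35, skin: feathers, legs: 5, age: 1], since skin is feathers, age = 1. Positive: [mass: 7, skin: feathers, legs: 2, age: 3], since skin is feathers, age = 3.

Positive, Positive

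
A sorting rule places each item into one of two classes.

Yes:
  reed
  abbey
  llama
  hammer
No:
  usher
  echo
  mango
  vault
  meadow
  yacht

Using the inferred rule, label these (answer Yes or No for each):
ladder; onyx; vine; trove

Yes, No, No, No

A rule that fits every label: has a double letter — true of each 'Yes' example, false of each 'No' one.
ladder → 'dd' doubled → Yes. onyx → no doubled letter → No. vine → no doubled letter → No. trove → no doubled letter → No.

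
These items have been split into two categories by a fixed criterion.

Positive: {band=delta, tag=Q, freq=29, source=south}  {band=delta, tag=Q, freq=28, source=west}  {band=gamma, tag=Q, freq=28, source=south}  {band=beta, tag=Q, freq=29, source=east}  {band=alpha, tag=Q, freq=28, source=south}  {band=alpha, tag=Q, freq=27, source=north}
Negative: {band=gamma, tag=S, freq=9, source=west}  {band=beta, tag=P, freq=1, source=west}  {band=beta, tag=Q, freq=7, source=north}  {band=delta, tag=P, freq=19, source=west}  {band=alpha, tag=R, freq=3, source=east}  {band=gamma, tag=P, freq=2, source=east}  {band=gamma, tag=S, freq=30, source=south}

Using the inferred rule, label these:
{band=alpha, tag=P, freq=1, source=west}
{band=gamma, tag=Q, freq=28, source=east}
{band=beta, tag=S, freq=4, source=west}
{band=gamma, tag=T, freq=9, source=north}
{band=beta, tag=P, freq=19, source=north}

Negative, Positive, Negative, Negative, Negative

A rule that fits every label: tag is Q AND freq ≥ 9 — true of each 'Positive' example, false of each 'Negative' one.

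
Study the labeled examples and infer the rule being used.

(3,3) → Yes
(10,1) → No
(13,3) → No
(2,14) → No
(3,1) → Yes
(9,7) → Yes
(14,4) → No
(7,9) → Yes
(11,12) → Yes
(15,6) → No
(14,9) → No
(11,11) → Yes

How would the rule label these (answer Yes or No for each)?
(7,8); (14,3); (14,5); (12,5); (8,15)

Every 'Yes' example satisfies: |first − second| ≤ 2. None of the 'No' examples do.
(7,8): Yes (|7−8| = 1).
(14,3): No (|14−3| = 11).
(14,5): No (|14−5| = 9).
(12,5): No (|12−5| = 7).
(8,15): No (|8−15| = 7).

Yes, No, No, No, No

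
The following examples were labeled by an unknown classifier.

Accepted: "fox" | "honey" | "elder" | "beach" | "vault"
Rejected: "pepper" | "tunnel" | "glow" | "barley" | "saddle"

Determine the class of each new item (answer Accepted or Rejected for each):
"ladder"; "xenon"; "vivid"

Rejected, Accepted, Accepted

A rule that fits every label: odd length — true of each 'Accepted' example, false of each 'Rejected' one.
"ladder": Rejected (length 6).
"xenon": Accepted (length 5).
"vivid": Accepted (length 5).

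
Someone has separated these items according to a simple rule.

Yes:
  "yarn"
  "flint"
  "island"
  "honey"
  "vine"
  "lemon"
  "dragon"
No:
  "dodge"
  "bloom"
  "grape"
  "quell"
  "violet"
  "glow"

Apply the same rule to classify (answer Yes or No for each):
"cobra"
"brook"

The distinguishing property — contains 'n' — holds for all the 'Yes' cases and none of the 'No' cases.
No: "cobra", since no 'n'.
No: "brook", since no 'n'.

No, No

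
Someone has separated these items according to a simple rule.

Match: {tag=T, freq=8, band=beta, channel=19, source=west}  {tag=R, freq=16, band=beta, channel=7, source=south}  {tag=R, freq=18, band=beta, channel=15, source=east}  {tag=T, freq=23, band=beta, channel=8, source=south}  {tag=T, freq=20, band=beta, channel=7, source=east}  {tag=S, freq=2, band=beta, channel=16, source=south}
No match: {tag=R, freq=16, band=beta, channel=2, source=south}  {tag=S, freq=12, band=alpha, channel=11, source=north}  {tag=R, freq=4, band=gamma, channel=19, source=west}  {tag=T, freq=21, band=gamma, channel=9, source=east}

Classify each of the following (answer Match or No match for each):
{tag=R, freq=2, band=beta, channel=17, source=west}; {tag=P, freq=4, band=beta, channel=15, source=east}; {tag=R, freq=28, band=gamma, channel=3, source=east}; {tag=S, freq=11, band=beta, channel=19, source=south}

Match, Match, No match, Match

All 'Match' examples share one property — band is beta AND channel ≥ 7 — and every 'No match' example lacks it.
{tag=R, freq=2, band=beta, channel=17, source=west}: band is beta, channel = 17, passes → Match.
{tag=P, freq=4, band=beta, channel=15, source=east}: band is beta, channel = 15, passes → Match.
{tag=R, freq=28, band=gamma, channel=3, source=east}: band is gamma, channel = 3, lacks this property → No match.
{tag=S, freq=11, band=beta, channel=19, source=south}: band is beta, channel = 19, passes → Match.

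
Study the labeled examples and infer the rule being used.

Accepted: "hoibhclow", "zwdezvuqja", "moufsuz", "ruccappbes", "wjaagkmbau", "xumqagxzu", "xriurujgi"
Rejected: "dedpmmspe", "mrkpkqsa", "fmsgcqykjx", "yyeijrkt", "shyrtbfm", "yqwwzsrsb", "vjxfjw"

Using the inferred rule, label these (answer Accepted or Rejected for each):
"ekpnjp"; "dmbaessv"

Rejected, Rejected

'Accepted' ⟺ has ≥ 3 vowels.
Rejected: "ekpnjp", since 1 vowel.
Rejected: "dmbaessv", since 2 vowels.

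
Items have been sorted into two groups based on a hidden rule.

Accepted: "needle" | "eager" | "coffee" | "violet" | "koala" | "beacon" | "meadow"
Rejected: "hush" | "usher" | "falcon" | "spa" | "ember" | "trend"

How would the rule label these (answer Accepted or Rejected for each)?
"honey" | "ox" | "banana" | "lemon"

Rejected, Rejected, Accepted, Rejected

One predicate separates the groups cleanly: has ≥ 3 vowels.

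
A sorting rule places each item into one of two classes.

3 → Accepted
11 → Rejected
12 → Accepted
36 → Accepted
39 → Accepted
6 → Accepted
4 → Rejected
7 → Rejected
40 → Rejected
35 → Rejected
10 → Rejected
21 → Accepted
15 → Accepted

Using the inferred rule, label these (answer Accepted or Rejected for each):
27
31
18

The rule appears to be: multiple of 3.
27 → 27 = 3·9 → Accepted.
31 → 31 = 3·10 + 1 → Rejected.
18 → 18 = 3·6 → Accepted.

Accepted, Rejected, Accepted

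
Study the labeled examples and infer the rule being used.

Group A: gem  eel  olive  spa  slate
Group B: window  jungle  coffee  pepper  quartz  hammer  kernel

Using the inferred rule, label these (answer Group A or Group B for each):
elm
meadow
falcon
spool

Group A, Group B, Group B, Group A

'Group A' ⟺ odd length.
elm: Group A (length 3).
meadow: Group B (length 6).
falcon: Group B (length 6).
spool: Group A (length 5).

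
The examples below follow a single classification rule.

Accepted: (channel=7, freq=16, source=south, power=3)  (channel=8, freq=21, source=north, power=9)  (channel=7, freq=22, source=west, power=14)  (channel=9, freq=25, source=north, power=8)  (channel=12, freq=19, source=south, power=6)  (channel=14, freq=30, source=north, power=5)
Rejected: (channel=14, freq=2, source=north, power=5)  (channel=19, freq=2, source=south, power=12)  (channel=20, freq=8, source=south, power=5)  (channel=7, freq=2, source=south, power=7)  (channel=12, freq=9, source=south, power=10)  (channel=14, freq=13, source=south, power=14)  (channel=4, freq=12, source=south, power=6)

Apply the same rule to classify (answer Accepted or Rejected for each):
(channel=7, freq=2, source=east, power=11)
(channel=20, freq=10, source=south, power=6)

Rejected, Rejected

All 'Accepted' examples share one property — freq ≥ 16 — and every 'Rejected' example lacks it.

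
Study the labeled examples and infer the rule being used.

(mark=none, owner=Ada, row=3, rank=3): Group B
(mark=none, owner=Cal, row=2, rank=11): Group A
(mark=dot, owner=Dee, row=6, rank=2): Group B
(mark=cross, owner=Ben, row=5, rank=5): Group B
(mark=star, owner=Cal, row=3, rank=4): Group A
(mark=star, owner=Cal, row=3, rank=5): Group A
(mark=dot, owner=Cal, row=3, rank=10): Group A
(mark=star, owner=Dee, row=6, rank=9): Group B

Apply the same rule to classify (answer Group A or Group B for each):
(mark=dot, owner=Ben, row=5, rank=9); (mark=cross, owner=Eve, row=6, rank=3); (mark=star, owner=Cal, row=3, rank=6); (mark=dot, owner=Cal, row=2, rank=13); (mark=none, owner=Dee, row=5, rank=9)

Group B, Group B, Group A, Group A, Group B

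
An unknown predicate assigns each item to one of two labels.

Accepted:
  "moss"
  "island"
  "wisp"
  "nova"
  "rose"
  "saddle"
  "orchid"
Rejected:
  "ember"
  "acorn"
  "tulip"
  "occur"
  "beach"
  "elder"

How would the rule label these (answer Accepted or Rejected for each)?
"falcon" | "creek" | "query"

The simplest hypothesis consistent with all the labels is: even length.
"falcon": Accepted (length 6). "creek": Rejected (length 5). "query": Rejected (length 5).

Accepted, Rejected, Rejected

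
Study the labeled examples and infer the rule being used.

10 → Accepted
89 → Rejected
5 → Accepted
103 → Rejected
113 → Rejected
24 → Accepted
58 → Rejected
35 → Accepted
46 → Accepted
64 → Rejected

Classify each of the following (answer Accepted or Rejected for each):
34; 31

Accepted, Accepted

A rule that fits every label: at most 46 — true of each 'Accepted' example, false of each 'Rejected' one.
34 → 34 ≤ 46 → Accepted. 31 → 31 ≤ 46 → Accepted.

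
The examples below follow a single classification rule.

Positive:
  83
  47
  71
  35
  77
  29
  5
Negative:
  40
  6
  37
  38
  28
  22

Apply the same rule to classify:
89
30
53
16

Comparing the two groups points to one rule — ≡ 5 (mod 6).
89: 89 mod 6 = 5 — meets the rule, so Positive.
30: 30 mod 6 = 0 — doesn't qualify, so Negative.
53: 53 mod 6 = 5 — meets the rule, so Positive.
16: 16 mod 6 = 4 — doesn't qualify, so Negative.

Positive, Negative, Positive, Negative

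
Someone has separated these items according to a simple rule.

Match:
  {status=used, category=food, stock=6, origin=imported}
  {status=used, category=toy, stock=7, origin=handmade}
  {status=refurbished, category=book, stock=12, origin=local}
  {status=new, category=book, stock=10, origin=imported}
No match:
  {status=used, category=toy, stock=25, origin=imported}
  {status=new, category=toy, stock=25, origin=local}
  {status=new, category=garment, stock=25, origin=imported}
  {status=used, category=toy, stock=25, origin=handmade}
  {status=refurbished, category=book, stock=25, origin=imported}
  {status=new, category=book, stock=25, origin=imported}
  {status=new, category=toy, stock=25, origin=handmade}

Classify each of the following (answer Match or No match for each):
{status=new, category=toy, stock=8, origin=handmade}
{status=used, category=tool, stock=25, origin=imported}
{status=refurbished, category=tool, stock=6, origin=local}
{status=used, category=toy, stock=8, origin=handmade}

Match, No match, Match, Match

'Match' ⟺ stock ≤ 12.
Match: {status=new, category=toy, stock=8, origin=handmade}, since stock = 8. No match: {status=used, category=tool, stock=25, origin=imported}, since stock = 25. Match: {status=refurbished, category=tool, stock=6, origin=local}, since stock = 6. Match: {status=used, category=toy, stock=8, origin=handmade}, since stock = 8.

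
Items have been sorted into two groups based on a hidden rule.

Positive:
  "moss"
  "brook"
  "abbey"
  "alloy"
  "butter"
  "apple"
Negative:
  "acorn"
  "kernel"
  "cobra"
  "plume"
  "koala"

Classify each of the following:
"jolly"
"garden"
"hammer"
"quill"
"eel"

Comparing the two groups points to one rule — has a double letter.
"jolly" — 'll' doubled, hence Positive.
"garden" — no doubled letter, hence Negative.
"hammer" — 'mm' doubled, hence Positive.
"quill" — 'll' doubled, hence Positive.
"eel" — 'ee' doubled, hence Positive.

Positive, Negative, Positive, Positive, Positive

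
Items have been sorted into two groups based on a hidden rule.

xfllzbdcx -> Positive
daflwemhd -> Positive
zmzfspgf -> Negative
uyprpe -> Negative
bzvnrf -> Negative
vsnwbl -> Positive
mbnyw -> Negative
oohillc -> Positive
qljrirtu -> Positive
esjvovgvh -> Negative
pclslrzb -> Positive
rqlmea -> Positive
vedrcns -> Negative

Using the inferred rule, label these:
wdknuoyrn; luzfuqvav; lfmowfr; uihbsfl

All 'Positive' examples share one property — contains 'l' — and every 'Negative' example lacks it.
wdknuoyrn: Negative (no 'l'). luzfuqvav: Positive (has 'l'). lfmowfr: Positive (has 'l'). uihbsfl: Positive (has 'l').

Negative, Positive, Positive, Positive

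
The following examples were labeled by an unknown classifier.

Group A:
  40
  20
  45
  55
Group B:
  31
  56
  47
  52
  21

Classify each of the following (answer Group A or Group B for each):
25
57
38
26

Group A, Group B, Group B, Group B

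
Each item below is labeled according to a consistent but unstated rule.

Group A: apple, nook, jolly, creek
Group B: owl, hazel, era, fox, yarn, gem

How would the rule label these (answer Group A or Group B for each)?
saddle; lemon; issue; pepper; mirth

Group A, Group B, Group A, Group A, Group B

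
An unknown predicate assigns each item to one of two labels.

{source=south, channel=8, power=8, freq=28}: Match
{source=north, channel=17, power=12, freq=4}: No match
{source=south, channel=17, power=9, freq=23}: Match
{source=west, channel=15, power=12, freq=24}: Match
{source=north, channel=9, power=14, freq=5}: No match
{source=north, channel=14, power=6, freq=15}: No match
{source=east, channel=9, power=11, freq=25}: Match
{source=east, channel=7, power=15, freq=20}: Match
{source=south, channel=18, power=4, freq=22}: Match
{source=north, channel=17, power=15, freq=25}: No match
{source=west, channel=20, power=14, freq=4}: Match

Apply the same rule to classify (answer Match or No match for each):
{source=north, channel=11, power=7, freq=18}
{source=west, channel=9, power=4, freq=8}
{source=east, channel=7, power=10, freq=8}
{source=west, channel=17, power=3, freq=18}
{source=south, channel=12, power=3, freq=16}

No match, Match, Match, Match, Match

The pattern is that an item is 'Match' exactly when: source is not north.
{source=north, channel=11, power=7, freq=18} — source is north, hence No match. {source=west, channel=9, power=4, freq=8} — source is west, hence Match. {source=east, channel=7, power=10, freq=8} — source is east, hence Match. {source=west, channel=17, power=3, freq=18} — source is west, hence Match. {source=south, channel=12, power=3, freq=16} — source is south, hence Match.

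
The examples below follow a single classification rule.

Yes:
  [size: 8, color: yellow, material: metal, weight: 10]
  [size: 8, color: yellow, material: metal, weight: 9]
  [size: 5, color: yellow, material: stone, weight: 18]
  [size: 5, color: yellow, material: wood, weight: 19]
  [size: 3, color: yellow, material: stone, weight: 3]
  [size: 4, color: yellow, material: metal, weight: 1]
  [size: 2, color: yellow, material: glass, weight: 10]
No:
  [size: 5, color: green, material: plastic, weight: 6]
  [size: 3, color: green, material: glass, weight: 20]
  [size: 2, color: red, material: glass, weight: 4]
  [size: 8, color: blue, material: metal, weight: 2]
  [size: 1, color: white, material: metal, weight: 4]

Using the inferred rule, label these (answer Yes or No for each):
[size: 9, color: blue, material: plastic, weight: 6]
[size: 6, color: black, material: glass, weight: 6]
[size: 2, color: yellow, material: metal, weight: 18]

No, No, Yes

The simplest hypothesis consistent with all the labels is: color is yellow.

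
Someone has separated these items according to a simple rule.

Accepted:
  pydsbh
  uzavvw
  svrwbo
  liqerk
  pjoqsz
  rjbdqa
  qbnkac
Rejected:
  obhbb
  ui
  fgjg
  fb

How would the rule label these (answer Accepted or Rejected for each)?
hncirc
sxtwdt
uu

Accepted, Accepted, Rejected

'Accepted' ⟺ length 6.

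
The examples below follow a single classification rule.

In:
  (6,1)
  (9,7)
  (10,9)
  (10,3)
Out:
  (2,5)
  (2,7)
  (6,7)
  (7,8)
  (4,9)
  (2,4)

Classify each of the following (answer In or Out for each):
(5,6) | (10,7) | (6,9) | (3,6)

Out, In, Out, Out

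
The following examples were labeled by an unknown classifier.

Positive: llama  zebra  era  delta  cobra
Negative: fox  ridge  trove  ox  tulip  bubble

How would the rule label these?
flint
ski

A rule that fits every label: contains 'a' — true of each 'Positive' example, false of each 'Negative' one.
flint: no 'a' — fails the rule, so Negative.
ski: no 'a' — fails the rule, so Negative.

Negative, Negative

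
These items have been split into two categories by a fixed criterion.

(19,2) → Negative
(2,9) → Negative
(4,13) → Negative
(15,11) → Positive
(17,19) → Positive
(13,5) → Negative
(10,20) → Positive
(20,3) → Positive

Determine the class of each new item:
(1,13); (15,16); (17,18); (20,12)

The common property of the 'Positive' items is: sum ≥ 23. No 'Negative' item has it.
(1,13): 1+13 = 14, doesn't qualify → Negative. (15,16): 15+16 = 31, meets the rule → Positive. (17,18): 17+18 = 35, meets the rule → Positive. (20,12): 20+12 = 32, meets the rule → Positive.

Negative, Positive, Positive, Positive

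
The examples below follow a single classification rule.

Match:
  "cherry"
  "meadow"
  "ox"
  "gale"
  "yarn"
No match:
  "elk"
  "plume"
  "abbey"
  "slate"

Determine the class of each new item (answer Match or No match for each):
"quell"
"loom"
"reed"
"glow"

No match, Match, Match, Match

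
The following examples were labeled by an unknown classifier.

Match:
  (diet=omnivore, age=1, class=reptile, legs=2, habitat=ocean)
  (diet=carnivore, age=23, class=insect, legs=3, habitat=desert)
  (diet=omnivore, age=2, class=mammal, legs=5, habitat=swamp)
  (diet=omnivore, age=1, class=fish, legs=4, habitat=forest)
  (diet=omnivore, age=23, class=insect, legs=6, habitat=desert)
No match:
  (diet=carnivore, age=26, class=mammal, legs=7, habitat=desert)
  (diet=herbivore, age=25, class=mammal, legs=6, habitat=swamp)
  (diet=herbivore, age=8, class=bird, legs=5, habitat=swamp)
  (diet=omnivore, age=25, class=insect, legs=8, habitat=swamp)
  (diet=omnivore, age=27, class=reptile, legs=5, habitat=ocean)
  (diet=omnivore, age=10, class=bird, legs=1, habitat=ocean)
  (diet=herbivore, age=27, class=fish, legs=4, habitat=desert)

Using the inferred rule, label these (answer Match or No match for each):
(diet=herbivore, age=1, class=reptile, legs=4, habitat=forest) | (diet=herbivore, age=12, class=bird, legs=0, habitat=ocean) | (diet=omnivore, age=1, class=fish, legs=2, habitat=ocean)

Match, No match, Match

The simplest hypothesis consistent with all the labels is: age ≤ 2 OR age = 23.
(diet=herbivore, age=1, class=reptile, legs=4, habitat=forest) → age = 1 → Match.
(diet=herbivore, age=12, class=bird, legs=0, habitat=ocean) → age = 12 → No match.
(diet=omnivore, age=1, class=fish, legs=2, habitat=ocean) → age = 1 → Match.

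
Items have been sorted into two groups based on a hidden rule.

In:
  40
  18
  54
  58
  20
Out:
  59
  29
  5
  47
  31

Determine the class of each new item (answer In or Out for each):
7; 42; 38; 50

The common property of the 'In' items is: even. No 'Out' item has it.
7: 7 is odd, fails the rule → Out.
42: 42 is even, fits → In.
38: 38 is even, fits → In.
50: 50 is even, fits → In.

Out, In, In, In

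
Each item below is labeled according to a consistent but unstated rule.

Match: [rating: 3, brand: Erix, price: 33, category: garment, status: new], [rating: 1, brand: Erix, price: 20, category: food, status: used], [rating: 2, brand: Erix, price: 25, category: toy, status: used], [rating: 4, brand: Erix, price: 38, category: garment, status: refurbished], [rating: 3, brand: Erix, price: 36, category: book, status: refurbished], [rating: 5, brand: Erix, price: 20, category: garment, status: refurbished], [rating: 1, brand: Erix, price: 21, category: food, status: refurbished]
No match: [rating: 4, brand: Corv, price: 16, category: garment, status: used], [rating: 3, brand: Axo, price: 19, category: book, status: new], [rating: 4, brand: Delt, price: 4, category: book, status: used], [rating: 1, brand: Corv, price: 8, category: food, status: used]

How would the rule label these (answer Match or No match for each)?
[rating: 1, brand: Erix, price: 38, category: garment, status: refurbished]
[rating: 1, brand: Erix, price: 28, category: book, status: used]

The rule appears to be: brand is Erix.

Match, Match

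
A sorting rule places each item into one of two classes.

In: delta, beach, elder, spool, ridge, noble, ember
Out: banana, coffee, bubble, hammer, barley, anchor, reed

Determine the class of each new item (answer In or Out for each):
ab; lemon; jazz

Every 'In' example satisfies: odd length. None of the 'Out' examples do.
ab: length 2 — does not satisfy this, so Out. lemon: length 5 — meets the rule, so In. jazz: length 4 — does not satisfy this, so Out.

Out, In, Out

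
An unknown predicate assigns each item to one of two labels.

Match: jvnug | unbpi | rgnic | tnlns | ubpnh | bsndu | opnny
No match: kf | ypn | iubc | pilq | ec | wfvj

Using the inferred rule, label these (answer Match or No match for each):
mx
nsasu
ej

No match, Match, No match

The distinguishing property — length 5 — holds for all the 'Match' cases and none of the 'No match' cases.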